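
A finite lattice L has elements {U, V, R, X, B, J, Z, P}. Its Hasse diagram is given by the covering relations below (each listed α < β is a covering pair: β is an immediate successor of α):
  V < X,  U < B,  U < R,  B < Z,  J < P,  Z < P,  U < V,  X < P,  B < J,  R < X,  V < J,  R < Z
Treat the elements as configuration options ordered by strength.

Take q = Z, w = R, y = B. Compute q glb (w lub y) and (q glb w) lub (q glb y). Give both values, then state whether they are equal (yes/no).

Z; Z; yes

w lub y = Z, so q glb (w lub y) = Z glb Z = Z.
q glb w = R and q glb y = B, so (q glb w) lub (q glb y) = R lub B = Z.
Equal: yes.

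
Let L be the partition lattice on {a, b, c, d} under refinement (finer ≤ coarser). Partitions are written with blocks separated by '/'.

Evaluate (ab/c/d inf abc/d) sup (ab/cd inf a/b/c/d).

ab/c/d ∧ abc/d = ab/c/d
ab/cd ∧ a/b/c/d = a/b/c/d
ab/c/d ∨ a/b/c/d = ab/c/d

ab/c/d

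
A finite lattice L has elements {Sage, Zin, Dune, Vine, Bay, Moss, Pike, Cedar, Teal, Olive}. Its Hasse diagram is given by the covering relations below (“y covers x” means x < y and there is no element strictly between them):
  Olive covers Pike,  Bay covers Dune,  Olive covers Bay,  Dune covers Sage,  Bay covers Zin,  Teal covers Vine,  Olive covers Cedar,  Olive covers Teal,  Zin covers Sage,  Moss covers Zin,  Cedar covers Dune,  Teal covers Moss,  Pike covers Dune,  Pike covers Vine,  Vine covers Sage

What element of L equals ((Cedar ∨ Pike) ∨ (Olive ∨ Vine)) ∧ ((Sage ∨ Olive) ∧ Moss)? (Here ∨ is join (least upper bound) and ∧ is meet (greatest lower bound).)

Moss

Cedar ∨ Pike = Olive
Olive ∨ Vine = Olive
Olive ∨ Olive = Olive
Sage ∨ Olive = Olive
Olive ∧ Moss = Moss
Olive ∧ Moss = Moss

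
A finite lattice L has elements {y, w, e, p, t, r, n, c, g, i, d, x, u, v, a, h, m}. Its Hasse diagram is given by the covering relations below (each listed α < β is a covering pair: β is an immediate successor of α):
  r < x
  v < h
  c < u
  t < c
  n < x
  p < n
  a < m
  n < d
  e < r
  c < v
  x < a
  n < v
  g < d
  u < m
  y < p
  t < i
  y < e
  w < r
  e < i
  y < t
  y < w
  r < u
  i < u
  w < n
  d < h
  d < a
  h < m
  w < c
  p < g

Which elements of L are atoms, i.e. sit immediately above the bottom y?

e, p, t, w

The atoms are exactly the elements that cover y: e, p, t, w.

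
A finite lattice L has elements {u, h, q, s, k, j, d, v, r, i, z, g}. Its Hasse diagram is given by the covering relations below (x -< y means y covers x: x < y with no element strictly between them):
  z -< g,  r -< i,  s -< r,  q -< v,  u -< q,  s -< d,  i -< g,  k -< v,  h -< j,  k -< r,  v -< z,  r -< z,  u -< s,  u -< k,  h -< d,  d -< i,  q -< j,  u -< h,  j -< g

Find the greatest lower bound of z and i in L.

Common lower bounds of {z, i}: k, r, s, u.
The greatest among these is r.

r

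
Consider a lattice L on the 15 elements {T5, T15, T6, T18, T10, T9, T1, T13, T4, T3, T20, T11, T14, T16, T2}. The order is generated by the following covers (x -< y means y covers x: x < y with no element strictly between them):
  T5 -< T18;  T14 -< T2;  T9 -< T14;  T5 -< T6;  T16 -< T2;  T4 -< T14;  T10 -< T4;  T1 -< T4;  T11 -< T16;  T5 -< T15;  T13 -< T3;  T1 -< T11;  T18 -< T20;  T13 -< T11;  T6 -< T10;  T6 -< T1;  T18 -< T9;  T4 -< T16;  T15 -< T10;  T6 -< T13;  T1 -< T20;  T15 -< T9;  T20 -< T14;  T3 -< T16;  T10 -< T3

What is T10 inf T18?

T5

Common lower bounds of {T10, T18}: T5.
The greatest among these is T5.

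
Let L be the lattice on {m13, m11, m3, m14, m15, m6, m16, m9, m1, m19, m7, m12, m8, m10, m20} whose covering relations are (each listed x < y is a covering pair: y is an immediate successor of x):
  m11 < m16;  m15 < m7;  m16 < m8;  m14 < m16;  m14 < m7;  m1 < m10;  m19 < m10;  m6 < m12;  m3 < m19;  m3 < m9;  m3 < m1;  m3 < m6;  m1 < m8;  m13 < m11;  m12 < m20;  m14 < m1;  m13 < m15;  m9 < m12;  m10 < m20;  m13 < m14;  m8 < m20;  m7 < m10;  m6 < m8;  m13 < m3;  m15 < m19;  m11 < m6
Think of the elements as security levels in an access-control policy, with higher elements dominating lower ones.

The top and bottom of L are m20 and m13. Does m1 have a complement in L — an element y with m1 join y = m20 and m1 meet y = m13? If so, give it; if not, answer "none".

none

For every candidate y, either m1 ∨ y ≠ m20 or m1 ∧ y ≠ m13; no complement exists.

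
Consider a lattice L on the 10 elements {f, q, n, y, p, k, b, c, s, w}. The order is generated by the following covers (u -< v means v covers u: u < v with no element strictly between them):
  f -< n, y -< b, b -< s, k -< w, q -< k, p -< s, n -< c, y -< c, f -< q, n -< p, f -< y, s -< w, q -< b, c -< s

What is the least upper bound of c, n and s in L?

s

Common upper bounds of {c, n, s}: s, w.
The least among these is s.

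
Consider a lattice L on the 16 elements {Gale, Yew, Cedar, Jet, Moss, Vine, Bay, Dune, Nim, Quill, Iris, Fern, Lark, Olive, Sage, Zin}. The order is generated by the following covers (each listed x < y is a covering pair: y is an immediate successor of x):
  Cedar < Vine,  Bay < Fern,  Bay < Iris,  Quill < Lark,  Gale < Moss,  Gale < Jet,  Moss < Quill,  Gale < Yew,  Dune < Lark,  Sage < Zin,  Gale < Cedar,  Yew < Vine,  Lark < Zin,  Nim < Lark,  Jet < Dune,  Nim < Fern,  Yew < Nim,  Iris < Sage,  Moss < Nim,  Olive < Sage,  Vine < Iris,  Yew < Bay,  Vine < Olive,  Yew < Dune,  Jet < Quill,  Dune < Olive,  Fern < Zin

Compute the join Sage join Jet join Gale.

Common upper bounds of {Sage, Jet, Gale}: Sage, Zin.
The least among these is Sage.

Sage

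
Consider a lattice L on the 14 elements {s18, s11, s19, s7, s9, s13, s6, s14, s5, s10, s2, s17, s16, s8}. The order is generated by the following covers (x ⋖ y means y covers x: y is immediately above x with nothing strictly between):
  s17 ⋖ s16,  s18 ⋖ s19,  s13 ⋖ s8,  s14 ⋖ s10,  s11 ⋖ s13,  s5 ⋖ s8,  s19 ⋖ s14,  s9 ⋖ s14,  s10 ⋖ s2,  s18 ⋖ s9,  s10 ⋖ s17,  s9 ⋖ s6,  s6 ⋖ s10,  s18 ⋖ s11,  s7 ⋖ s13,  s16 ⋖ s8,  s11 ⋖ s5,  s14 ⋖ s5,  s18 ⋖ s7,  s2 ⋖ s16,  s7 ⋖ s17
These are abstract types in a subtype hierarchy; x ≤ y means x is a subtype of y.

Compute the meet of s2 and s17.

s10

Common lower bounds of {s2, s17}: s10, s14, s18, s19, s6, s9.
The greatest among these is s10.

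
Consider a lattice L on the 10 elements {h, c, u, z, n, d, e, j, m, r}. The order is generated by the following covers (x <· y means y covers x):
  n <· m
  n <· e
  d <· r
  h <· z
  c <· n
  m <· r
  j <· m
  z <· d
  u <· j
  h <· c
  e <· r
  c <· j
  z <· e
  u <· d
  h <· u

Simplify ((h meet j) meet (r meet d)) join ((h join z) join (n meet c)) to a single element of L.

e

h ∧ j = h
r ∧ d = d
h ∧ d = h
h ∨ z = z
n ∧ c = c
z ∨ c = e
h ∨ e = e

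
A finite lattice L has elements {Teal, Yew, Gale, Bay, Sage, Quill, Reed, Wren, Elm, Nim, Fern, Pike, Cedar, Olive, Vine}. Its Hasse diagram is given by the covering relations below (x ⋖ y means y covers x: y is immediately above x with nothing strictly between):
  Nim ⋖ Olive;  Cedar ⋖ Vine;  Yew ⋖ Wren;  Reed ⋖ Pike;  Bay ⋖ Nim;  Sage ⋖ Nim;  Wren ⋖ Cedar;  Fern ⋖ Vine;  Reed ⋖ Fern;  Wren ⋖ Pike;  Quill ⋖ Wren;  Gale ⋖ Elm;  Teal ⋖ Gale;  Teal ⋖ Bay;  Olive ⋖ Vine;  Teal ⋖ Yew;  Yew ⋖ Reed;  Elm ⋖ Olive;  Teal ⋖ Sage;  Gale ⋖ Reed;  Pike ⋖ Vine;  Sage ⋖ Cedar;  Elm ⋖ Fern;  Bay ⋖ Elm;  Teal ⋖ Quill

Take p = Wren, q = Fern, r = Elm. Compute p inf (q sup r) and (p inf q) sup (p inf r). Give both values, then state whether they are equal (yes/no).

q sup r = Fern, so p inf (q sup r) = Wren inf Fern = Yew.
p inf q = Yew and p inf r = Teal, so (p inf q) sup (p inf r) = Yew sup Teal = Yew.
Equal: yes.

Yew; Yew; yes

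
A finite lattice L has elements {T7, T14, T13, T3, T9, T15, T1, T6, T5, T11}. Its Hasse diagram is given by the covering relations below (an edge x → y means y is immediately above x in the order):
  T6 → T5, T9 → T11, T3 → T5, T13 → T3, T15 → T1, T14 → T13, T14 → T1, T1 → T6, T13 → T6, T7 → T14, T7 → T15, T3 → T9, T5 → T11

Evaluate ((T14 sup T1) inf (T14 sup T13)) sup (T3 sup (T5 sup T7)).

T14 ∨ T1 = T1
T14 ∨ T13 = T13
T1 ∧ T13 = T14
T5 ∨ T7 = T5
T3 ∨ T5 = T5
T14 ∨ T5 = T5

T5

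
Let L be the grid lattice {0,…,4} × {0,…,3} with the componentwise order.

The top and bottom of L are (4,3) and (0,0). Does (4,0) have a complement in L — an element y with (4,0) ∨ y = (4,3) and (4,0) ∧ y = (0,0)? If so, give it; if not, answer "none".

(0,3)

Need y with (4,0) ∨ y = (4,3) and (4,0) ∧ y = (0,0).
Checking each element gives: (0,3).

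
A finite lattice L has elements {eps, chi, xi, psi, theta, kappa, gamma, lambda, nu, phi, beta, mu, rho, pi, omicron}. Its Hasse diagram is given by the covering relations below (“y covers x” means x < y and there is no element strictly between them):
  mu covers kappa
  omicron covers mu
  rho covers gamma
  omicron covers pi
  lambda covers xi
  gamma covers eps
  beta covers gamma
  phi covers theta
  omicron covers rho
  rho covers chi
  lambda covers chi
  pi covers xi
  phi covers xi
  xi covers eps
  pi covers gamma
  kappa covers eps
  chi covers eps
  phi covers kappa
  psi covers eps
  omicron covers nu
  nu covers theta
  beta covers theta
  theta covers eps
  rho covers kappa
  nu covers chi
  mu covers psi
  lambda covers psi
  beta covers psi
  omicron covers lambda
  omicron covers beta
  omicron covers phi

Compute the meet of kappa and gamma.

Common lower bounds of {kappa, gamma}: eps.
The greatest among these is eps.

eps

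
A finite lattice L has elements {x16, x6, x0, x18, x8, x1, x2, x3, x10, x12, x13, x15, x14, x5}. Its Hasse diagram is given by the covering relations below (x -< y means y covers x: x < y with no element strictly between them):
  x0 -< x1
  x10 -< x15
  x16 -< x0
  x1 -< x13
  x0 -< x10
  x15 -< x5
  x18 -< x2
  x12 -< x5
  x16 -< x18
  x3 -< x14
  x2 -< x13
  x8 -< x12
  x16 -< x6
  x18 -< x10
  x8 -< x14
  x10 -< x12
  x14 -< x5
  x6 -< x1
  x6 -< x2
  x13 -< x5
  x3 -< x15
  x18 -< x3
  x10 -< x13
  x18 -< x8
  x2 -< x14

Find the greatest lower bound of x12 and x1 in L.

x0

Common lower bounds of {x12, x1}: x0, x16.
The greatest among these is x0.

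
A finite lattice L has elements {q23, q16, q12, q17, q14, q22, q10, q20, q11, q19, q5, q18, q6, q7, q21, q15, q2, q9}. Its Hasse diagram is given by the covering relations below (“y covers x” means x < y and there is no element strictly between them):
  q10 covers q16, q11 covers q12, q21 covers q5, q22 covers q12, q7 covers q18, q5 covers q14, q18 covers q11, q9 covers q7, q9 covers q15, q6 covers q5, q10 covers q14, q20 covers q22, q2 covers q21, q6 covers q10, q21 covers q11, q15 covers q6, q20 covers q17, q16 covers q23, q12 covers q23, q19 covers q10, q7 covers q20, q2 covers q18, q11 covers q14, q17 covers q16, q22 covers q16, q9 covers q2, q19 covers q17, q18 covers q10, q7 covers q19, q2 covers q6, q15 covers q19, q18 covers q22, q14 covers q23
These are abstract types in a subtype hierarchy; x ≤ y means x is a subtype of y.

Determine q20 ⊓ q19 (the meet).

q17

Common lower bounds of {q20, q19}: q16, q17, q23.
The greatest among these is q17.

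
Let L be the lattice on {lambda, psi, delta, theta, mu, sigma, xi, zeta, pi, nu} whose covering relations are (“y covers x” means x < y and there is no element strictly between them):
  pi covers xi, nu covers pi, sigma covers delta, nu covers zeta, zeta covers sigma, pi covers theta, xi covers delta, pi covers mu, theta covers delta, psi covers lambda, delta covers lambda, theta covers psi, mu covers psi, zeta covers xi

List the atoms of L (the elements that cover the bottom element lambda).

The atoms are exactly the elements that cover lambda: delta, psi.

delta, psi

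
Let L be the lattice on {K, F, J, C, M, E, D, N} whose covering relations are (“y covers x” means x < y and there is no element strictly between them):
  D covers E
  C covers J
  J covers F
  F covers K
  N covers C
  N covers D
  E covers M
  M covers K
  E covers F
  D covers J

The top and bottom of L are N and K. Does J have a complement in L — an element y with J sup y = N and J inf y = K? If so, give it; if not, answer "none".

none

For every candidate y, either J ∨ y ≠ N or J ∧ y ≠ K; no complement exists.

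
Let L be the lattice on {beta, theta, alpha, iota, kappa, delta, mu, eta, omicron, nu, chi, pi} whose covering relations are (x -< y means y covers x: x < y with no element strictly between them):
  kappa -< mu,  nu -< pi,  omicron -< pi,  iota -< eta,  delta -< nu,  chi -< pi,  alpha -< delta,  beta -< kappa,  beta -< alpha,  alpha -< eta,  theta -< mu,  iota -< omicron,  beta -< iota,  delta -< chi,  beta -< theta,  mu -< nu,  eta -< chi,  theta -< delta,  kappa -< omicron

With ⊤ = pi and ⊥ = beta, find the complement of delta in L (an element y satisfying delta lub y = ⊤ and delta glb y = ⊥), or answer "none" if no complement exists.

Need y with delta ∨ y = pi and delta ∧ y = beta.
Checking each element gives: omicron.

omicron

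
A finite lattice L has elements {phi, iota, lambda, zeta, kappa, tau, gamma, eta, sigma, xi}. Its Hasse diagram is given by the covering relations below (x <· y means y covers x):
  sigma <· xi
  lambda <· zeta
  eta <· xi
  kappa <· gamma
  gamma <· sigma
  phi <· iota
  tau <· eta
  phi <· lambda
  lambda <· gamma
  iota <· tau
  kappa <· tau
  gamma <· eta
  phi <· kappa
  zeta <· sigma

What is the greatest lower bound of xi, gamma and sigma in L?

gamma

Common lower bounds of {xi, gamma, sigma}: gamma, kappa, lambda, phi.
The greatest among these is gamma.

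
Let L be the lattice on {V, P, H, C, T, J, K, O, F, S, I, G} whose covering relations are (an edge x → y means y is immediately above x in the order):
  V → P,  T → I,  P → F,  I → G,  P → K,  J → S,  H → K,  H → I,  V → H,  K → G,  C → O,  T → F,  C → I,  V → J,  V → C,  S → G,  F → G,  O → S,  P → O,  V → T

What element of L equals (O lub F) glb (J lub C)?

O ∨ F = G
J ∨ C = S
G ∧ S = S

S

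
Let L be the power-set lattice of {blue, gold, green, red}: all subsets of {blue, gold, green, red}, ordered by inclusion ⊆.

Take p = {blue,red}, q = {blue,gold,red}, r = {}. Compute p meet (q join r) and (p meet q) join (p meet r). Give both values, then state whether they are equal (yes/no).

q join r = {blue,gold,red}, so p meet (q join r) = {blue,red} meet {blue,gold,red} = {blue,red}.
p meet q = {blue,red} and p meet r = {}, so (p meet q) join (p meet r) = {blue,red} join {} = {blue,red}.
Equal: yes.

{blue,red}; {blue,red}; yes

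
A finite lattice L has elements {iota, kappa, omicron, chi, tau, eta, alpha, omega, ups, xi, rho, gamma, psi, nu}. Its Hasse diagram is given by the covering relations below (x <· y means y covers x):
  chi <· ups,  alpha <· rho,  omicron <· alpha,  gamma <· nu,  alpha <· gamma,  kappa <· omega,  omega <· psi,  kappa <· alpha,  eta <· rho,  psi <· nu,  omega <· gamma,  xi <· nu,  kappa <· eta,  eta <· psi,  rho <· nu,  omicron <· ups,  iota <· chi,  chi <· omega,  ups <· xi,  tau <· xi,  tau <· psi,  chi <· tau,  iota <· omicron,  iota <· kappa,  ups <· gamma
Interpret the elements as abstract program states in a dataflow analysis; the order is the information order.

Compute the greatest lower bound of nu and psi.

psi

Common lower bounds of {nu, psi}: chi, eta, iota, kappa, omega, psi, tau.
The greatest among these is psi.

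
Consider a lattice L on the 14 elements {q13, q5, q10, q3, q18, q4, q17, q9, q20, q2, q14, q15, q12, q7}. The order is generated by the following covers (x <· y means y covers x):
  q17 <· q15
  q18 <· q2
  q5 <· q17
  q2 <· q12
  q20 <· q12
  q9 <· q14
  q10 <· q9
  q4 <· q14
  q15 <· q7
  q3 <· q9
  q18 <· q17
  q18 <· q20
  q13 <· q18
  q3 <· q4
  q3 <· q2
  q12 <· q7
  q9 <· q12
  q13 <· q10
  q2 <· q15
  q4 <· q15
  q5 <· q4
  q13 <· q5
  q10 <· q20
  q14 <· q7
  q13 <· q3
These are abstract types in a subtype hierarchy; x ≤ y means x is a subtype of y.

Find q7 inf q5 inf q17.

Common lower bounds of {q7, q5, q17}: q13, q5.
The greatest among these is q5.

q5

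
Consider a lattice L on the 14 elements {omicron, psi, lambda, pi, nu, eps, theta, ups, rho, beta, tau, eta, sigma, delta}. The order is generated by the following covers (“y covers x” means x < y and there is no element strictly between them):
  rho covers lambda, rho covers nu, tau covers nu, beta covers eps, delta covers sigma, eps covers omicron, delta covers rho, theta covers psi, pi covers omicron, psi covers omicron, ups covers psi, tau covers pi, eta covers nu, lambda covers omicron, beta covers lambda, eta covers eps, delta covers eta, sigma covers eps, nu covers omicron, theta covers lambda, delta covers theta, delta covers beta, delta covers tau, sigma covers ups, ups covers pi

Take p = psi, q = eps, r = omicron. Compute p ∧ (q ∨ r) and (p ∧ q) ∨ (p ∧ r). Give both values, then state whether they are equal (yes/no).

omicron; omicron; yes

q ∨ r = eps, so p ∧ (q ∨ r) = psi ∧ eps = omicron.
p ∧ q = omicron and p ∧ r = omicron, so (p ∧ q) ∨ (p ∧ r) = omicron ∨ omicron = omicron.
Equal: yes.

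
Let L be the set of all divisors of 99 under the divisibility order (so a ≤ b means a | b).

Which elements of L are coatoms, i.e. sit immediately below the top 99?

33, 9

The coatoms are exactly the elements covered by 99: 33, 9.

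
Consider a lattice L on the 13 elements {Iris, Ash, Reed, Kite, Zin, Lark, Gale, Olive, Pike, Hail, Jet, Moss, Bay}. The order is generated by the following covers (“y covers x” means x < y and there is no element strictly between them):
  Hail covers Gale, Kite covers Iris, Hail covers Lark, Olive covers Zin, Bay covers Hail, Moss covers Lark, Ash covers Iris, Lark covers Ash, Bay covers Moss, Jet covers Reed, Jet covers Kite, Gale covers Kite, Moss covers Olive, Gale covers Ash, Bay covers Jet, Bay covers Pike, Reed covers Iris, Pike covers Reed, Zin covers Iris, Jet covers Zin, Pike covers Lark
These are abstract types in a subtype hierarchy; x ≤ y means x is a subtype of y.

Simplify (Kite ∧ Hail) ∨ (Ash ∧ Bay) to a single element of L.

Gale

Kite ∧ Hail = Kite
Ash ∧ Bay = Ash
Kite ∨ Ash = Gale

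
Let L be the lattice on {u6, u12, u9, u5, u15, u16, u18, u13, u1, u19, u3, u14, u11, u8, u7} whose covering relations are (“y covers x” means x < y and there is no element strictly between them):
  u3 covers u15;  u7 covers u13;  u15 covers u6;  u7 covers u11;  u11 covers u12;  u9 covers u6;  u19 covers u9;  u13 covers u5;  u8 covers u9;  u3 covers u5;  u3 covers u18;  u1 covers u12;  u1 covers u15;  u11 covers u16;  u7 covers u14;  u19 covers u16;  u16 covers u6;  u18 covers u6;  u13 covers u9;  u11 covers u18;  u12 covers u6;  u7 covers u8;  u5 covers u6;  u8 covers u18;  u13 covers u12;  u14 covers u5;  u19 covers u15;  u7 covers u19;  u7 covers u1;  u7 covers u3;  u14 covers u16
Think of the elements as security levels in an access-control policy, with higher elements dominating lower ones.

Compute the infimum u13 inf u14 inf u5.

Common lower bounds of {u13, u14, u5}: u5, u6.
The greatest among these is u5.

u5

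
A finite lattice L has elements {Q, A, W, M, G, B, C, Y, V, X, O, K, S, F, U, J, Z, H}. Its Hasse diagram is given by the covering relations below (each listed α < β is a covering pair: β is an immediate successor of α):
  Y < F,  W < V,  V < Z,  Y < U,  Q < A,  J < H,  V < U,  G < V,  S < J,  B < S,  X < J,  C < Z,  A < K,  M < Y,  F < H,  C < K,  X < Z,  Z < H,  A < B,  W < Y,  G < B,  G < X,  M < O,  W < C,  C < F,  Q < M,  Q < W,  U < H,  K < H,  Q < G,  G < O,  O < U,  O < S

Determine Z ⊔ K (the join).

H

Common upper bounds of {Z, K}: H.
The least among these is H.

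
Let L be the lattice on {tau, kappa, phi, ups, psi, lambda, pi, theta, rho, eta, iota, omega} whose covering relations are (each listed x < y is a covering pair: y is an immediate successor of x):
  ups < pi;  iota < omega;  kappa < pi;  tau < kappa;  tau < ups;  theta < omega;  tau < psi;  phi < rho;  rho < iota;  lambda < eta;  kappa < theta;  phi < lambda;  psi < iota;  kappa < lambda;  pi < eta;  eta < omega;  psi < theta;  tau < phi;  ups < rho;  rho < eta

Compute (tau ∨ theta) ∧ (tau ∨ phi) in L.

tau ∨ theta = theta
tau ∨ phi = phi
theta ∧ phi = tau

tau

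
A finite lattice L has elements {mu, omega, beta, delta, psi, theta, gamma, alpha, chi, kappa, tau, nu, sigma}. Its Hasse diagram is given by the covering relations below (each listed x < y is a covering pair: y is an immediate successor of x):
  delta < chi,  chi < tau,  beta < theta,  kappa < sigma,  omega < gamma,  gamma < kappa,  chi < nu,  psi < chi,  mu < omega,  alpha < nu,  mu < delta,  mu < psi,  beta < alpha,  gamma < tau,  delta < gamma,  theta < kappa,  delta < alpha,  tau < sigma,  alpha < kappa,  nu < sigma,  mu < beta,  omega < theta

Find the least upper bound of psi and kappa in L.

Common upper bounds of {psi, kappa}: sigma.
The least among these is sigma.

sigma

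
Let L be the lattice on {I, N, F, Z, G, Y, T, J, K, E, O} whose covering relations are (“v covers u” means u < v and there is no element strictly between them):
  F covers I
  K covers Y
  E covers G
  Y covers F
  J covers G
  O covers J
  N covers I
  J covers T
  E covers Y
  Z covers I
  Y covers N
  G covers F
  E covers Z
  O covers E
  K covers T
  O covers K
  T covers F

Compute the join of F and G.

Common upper bounds of {F, G}: E, G, J, O.
The least among these is G.

G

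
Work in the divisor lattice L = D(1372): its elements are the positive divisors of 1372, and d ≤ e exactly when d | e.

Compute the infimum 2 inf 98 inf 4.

2

Common lower bounds of {2, 98, 4}: 1, 2.
The greatest among these is 2.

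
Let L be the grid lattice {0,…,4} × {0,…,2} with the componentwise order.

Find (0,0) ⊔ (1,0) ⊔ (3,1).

(3,1)

Common upper bounds of {(0,0), (1,0), (3,1)}: (3,1), (3,2), (4,1), (4,2).
The least among these is (3,1).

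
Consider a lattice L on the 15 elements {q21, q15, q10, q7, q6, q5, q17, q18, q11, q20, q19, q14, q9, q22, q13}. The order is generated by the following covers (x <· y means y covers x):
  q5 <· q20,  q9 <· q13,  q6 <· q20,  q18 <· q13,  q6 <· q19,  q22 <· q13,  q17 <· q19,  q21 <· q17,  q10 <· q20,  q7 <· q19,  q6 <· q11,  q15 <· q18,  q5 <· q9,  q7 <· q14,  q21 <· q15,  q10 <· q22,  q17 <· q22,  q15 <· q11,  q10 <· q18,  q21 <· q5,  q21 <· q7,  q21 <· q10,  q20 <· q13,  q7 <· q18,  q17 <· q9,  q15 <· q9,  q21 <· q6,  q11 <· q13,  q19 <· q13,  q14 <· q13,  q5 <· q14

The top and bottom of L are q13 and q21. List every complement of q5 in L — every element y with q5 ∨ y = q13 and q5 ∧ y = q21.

Need y with q5 ∨ y = q13 and q5 ∧ y = q21.
Checking each element gives: q11, q18, q19, q22.

q11, q18, q19, q22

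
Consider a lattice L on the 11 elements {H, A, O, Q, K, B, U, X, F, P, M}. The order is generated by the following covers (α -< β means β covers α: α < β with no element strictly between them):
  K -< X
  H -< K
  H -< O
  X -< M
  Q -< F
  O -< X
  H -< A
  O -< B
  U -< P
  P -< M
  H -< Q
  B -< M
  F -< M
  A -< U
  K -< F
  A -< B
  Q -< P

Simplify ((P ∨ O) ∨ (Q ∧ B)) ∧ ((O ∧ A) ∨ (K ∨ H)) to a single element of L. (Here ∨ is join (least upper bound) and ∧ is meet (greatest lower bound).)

P ∨ O = M
Q ∧ B = H
M ∨ H = M
O ∧ A = H
K ∨ H = K
H ∨ K = K
M ∧ K = K

K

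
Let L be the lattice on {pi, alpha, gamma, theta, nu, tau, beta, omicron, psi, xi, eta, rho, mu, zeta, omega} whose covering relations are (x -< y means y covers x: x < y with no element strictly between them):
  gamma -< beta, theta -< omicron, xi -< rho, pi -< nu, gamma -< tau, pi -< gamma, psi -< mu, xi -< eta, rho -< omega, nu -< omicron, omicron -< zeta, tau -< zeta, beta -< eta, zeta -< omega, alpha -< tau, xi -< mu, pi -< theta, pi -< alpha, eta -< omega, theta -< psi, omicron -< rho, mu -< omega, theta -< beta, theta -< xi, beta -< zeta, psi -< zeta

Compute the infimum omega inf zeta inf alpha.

alpha

Common lower bounds of {omega, zeta, alpha}: alpha, pi.
The greatest among these is alpha.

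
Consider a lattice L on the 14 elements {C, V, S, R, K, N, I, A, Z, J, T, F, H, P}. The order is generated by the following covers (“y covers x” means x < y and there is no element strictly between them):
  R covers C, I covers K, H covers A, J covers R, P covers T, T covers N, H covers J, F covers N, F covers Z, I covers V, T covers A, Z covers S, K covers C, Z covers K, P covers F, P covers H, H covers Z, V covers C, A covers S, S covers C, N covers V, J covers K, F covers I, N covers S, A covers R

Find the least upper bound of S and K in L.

Z

Common upper bounds of {S, K}: F, H, P, Z.
The least among these is Z.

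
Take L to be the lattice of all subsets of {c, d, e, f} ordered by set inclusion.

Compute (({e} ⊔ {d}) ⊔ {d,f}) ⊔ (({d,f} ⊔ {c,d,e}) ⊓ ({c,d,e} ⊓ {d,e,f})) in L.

{e} ∨ {d} = {d,e}
{d,e} ∨ {d,f} = {d,e,f}
{d,f} ∨ {c,d,e} = {c,d,e,f}
{c,d,e} ∧ {d,e,f} = {d,e}
{c,d,e,f} ∧ {d,e} = {d,e}
{d,e,f} ∨ {d,e} = {d,e,f}

{d,e,f}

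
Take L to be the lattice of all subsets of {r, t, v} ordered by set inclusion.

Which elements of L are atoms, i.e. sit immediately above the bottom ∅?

The atoms are exactly the elements that cover ∅: {r}, {t}, {v}.

{r}, {t}, {v}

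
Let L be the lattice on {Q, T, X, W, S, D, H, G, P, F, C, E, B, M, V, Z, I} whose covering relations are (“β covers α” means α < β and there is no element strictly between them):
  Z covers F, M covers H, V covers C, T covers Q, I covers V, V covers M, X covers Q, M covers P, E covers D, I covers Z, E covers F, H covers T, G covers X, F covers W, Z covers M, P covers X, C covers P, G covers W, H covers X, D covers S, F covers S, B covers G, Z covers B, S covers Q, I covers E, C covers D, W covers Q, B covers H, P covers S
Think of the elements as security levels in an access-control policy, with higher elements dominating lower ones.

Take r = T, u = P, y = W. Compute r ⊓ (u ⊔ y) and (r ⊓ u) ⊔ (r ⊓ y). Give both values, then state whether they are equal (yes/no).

T; Q; no

u ⊔ y = Z, so r ⊓ (u ⊔ y) = T ⊓ Z = T.
r ⊓ u = Q and r ⊓ y = Q, so (r ⊓ u) ⊔ (r ⊓ y) = Q ⊔ Q = Q.
Equal: no.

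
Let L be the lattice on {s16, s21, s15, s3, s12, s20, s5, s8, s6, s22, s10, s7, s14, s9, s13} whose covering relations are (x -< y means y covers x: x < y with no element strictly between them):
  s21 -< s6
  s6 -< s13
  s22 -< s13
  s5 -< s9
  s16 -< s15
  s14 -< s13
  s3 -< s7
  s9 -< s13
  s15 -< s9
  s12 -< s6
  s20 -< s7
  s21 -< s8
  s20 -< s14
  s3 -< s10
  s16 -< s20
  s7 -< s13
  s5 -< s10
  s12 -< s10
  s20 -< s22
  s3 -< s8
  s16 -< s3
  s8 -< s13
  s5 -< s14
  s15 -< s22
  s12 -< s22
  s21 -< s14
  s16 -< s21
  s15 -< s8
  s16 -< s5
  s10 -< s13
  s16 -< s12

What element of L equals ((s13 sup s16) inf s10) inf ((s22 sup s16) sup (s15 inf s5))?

s12

s13 ∨ s16 = s13
s13 ∧ s10 = s10
s22 ∨ s16 = s22
s15 ∧ s5 = s16
s22 ∨ s16 = s22
s10 ∧ s22 = s12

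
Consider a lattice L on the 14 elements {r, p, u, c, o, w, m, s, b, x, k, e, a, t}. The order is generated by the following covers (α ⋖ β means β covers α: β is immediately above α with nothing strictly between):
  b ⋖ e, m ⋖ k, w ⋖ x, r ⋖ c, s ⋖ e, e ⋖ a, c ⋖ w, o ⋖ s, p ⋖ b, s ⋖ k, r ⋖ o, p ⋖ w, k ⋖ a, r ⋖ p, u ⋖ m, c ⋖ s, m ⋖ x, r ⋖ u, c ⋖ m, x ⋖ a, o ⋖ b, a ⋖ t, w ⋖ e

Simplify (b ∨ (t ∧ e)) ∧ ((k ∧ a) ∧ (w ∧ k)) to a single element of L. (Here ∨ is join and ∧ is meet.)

c

t ∧ e = e
b ∨ e = e
k ∧ a = k
w ∧ k = c
k ∧ c = c
e ∧ c = c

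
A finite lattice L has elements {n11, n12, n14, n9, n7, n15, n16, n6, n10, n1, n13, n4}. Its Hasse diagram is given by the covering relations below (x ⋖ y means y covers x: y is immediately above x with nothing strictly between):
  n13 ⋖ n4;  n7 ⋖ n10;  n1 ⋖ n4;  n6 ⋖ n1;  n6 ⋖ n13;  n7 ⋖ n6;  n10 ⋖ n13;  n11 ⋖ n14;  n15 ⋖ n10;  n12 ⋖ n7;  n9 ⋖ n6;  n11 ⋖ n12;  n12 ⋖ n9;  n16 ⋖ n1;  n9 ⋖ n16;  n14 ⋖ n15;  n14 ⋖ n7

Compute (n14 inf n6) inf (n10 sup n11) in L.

n14 ∧ n6 = n14
n10 ∨ n11 = n10
n14 ∧ n10 = n14

n14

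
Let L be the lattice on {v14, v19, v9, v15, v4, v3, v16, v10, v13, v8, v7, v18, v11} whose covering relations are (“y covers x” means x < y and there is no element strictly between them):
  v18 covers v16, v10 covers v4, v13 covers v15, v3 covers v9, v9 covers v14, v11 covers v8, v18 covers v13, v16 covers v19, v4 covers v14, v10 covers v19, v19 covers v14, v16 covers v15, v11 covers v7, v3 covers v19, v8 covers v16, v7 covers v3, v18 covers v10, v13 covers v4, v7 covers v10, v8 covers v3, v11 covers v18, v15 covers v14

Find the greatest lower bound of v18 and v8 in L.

Common lower bounds of {v18, v8}: v14, v15, v16, v19.
The greatest among these is v16.

v16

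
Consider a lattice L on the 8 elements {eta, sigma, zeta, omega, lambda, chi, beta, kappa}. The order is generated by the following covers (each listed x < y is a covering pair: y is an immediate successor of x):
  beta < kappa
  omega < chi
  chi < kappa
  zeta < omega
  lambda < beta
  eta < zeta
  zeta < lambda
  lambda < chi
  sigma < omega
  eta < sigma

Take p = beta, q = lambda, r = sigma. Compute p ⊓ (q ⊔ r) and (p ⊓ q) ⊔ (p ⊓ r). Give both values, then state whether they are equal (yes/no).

lambda; lambda; yes

q ⊔ r = chi, so p ⊓ (q ⊔ r) = beta ⊓ chi = lambda.
p ⊓ q = lambda and p ⊓ r = eta, so (p ⊓ q) ⊔ (p ⊓ r) = lambda ⊔ eta = lambda.
Equal: yes.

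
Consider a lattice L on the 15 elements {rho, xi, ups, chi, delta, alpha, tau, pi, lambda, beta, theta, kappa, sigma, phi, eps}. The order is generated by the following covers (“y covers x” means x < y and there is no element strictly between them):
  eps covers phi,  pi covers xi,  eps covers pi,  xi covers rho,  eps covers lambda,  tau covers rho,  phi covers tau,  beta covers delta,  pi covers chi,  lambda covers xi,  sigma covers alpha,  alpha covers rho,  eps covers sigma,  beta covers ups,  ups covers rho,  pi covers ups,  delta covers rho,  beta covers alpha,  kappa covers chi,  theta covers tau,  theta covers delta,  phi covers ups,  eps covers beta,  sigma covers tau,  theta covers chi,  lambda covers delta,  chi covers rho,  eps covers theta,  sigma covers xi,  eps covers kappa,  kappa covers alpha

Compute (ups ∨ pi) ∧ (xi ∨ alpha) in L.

ups ∨ pi = pi
xi ∨ alpha = sigma
pi ∧ sigma = xi

xi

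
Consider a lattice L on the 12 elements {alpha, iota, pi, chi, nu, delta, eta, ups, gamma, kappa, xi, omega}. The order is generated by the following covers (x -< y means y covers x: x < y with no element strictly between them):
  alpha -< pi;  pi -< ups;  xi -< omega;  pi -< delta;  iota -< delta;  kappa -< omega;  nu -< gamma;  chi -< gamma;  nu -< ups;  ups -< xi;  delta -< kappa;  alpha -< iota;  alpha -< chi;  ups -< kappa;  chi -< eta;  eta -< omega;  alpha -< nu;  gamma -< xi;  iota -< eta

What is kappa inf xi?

Common lower bounds of {kappa, xi}: alpha, nu, pi, ups.
The greatest among these is ups.

ups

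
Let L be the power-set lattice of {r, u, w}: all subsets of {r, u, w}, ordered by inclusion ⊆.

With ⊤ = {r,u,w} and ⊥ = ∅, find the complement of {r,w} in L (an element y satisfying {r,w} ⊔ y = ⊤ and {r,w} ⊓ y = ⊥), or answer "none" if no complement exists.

Need y with {r,w} ∨ y = {r,u,w} and {r,w} ∧ y = ∅.
Checking each element gives: {u}.

{u}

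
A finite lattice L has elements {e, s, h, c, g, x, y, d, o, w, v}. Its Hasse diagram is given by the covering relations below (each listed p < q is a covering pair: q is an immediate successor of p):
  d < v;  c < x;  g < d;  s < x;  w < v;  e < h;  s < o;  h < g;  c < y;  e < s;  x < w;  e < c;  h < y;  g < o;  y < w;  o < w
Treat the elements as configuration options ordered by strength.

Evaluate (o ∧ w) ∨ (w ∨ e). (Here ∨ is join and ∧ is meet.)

o ∧ w = o
w ∨ e = w
o ∨ w = w

w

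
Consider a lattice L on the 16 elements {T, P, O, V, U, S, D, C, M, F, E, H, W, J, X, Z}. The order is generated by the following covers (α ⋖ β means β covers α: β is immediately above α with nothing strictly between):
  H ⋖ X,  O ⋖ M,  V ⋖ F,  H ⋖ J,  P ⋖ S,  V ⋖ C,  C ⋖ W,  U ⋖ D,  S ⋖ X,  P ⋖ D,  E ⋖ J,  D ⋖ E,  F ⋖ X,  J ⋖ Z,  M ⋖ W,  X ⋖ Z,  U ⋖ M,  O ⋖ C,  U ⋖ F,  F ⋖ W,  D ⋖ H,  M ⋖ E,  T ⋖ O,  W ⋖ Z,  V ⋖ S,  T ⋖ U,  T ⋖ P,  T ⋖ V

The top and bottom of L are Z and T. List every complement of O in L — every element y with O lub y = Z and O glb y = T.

S, X

Need y with O ∨ y = Z and O ∧ y = T.
Checking each element gives: S, X.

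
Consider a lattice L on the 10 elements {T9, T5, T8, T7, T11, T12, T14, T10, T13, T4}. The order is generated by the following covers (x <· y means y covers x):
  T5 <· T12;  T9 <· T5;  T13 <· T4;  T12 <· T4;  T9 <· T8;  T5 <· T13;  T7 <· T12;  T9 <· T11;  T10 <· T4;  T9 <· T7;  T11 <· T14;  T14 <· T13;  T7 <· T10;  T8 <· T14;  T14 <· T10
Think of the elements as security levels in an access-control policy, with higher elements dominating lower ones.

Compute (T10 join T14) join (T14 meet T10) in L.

T10 ∨ T14 = T10
T14 ∧ T10 = T14
T10 ∨ T14 = T10

T10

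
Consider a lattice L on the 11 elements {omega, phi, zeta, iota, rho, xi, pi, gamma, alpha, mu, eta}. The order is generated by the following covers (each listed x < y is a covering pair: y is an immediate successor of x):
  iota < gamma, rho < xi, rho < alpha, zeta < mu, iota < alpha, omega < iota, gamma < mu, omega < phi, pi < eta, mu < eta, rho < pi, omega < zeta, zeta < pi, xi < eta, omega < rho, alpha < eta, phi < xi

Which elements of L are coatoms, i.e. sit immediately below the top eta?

alpha, mu, pi, xi

The coatoms are exactly the elements covered by eta: alpha, mu, pi, xi.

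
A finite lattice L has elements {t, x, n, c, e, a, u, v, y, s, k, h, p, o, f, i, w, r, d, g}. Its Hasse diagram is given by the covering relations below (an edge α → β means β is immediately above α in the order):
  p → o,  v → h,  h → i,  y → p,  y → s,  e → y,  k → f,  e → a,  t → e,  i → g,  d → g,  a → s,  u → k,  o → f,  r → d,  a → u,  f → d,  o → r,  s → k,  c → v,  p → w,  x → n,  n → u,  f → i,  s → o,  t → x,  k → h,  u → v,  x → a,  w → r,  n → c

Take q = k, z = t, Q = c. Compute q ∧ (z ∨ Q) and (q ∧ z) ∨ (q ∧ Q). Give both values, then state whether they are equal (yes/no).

n; n; yes

z ∨ Q = c, so q ∧ (z ∨ Q) = k ∧ c = n.
q ∧ z = t and q ∧ Q = n, so (q ∧ z) ∨ (q ∧ Q) = t ∨ n = n.
Equal: yes.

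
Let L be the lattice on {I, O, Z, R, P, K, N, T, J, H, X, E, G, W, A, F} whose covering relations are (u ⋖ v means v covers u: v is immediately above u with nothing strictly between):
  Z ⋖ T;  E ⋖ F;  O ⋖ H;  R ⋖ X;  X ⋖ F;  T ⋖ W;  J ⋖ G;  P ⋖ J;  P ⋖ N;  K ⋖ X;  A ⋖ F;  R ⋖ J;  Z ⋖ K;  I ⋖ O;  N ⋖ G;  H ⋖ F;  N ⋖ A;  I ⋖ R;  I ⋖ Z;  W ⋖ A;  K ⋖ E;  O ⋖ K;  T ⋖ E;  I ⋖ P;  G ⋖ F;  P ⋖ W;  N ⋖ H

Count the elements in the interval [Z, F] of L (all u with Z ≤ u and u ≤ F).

8

The interval [Z, F] = {A, E, F, K, T, W, X, Z}, which has 8 elements.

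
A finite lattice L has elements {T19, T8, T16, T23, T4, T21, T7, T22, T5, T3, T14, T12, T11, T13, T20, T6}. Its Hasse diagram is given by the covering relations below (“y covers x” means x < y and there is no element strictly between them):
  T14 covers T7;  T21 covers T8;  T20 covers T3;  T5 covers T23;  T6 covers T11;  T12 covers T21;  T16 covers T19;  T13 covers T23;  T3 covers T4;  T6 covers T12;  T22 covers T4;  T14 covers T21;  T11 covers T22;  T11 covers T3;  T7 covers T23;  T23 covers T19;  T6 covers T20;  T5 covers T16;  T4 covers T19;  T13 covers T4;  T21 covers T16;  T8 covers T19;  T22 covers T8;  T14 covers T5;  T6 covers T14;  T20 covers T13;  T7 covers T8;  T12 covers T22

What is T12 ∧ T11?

T22

Common lower bounds of {T12, T11}: T19, T22, T4, T8.
The greatest among these is T22.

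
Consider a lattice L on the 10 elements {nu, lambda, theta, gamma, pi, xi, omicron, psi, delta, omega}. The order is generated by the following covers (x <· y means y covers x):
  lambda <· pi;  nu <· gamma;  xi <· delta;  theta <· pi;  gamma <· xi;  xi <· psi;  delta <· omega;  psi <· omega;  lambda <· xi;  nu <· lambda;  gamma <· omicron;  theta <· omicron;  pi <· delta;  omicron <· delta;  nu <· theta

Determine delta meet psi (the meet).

xi

Common lower bounds of {delta, psi}: gamma, lambda, nu, xi.
The greatest among these is xi.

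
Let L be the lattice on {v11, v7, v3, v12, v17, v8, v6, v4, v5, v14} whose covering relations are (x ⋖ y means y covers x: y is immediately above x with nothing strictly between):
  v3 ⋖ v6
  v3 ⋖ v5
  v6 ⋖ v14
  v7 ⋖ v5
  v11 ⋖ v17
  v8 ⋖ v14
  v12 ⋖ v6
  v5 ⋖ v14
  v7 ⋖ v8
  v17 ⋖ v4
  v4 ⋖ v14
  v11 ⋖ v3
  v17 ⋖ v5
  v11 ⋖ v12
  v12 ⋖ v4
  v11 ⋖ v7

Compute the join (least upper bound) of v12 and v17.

v4

Common upper bounds of {v12, v17}: v14, v4.
The least among these is v4.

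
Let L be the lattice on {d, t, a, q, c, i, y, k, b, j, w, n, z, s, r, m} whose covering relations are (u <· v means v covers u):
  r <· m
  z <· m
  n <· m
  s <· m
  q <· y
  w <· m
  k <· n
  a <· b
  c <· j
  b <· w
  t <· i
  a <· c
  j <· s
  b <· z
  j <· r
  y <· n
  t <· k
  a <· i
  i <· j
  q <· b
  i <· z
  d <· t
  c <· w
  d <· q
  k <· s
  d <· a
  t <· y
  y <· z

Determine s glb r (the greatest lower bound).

j

Common lower bounds of {s, r}: a, c, d, i, j, t.
The greatest among these is j.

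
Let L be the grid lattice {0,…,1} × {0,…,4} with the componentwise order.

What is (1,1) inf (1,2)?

In a product of chains, the meet is componentwise min, giving (1,1).

(1,1)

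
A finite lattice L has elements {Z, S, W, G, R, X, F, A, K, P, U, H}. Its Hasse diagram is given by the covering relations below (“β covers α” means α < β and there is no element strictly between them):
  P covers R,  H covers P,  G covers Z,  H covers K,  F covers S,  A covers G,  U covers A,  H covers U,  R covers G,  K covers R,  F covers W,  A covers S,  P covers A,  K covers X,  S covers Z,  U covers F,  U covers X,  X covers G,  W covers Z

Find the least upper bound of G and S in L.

Common upper bounds of {G, S}: A, H, P, U.
The least among these is A.

A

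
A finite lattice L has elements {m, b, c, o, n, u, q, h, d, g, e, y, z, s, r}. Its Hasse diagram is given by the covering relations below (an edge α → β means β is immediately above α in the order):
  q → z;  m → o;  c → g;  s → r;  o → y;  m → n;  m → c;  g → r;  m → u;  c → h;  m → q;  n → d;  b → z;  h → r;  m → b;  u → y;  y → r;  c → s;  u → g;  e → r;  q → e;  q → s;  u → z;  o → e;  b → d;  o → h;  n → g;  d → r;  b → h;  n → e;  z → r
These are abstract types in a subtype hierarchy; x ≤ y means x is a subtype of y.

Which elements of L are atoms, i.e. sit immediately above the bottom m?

b, c, n, o, q, u

The atoms are exactly the elements that cover m: b, c, n, o, q, u.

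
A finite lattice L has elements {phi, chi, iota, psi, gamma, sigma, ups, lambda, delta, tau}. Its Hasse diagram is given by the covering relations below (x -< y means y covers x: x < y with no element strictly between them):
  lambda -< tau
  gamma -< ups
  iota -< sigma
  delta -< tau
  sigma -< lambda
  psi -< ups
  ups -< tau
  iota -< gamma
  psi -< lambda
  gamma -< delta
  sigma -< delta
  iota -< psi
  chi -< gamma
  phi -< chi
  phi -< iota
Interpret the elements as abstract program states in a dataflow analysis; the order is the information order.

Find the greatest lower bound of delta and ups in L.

Common lower bounds of {delta, ups}: chi, gamma, iota, phi.
The greatest among these is gamma.

gamma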